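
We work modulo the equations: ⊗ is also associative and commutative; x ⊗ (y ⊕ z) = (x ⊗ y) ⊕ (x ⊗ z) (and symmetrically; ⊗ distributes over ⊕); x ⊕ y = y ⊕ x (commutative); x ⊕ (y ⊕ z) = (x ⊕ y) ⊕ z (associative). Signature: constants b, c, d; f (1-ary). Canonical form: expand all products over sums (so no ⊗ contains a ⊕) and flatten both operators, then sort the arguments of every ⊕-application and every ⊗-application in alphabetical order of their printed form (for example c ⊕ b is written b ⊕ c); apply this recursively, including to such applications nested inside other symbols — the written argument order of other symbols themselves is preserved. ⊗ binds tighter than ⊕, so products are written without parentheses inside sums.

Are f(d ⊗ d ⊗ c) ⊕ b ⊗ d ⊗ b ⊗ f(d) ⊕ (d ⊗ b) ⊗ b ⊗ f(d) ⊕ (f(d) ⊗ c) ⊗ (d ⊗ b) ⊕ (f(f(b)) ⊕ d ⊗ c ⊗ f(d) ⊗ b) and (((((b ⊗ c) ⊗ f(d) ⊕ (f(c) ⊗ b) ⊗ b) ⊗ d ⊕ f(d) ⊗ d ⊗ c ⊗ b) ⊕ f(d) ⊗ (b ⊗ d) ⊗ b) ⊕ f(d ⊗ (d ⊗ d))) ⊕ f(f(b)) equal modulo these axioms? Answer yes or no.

Left:  f(d ⊗ d ⊗ c) ⊕ b ⊗ d ⊗ b ⊗ f(d) ⊕ (d ⊗ b) ⊗ b ⊗ f(d) ⊕ (f(d) ⊗ c) ⊗ (d ⊗ b) ⊕ (f(f(b)) ⊕ d ⊗ c ⊗ f(d) ⊗ b)
  Merge nested applications:  f(c ⊗ d ⊗ d) ⊕ b ⊗ b ⊗ d ⊗ f(d) ⊕ b ⊗ b ⊗ d ⊗ f(d) ⊕ b ⊗ c ⊗ d ⊗ f(d) ⊕ f(f(b)) ⊕ b ⊗ c ⊗ d ⊗ f(d)
  Sort:  b ⊗ b ⊗ d ⊗ f(d) ⊕ b ⊗ b ⊗ d ⊗ f(d) ⊕ b ⊗ c ⊗ d ⊗ f(d) ⊕ b ⊗ c ⊗ d ⊗ f(d) ⊕ f(c ⊗ d ⊗ d) ⊕ f(f(b))
Right:  (((((b ⊗ c) ⊗ f(d) ⊕ (f(c) ⊗ b) ⊗ b) ⊗ d ⊕ f(d) ⊗ d ⊗ c ⊗ b) ⊕ f(d) ⊗ (b ⊗ d) ⊗ b) ⊕ f(d ⊗ (d ⊗ d))) ⊕ f(f(b))
  Expand products over sums:  b ⊗ c ⊗ d ⊗ f(d) ⊕ b ⊗ b ⊗ d ⊗ f(c) ⊕ b ⊗ c ⊗ d ⊗ f(d) ⊕ b ⊗ b ⊗ d ⊗ f(d) ⊕ f(d ⊗ d ⊗ d) ⊕ f(f(b))
  Order the arguments:  b ⊗ b ⊗ d ⊗ f(c) ⊕ b ⊗ b ⊗ d ⊗ f(d) ⊕ b ⊗ c ⊗ d ⊗ f(d) ⊕ b ⊗ c ⊗ d ⊗ f(d) ⊕ f(d ⊗ d ⊗ d) ⊕ f(f(b))

Answer: no — b ⊗ b ⊗ d ⊗ f(d) ⊕ b ⊗ b ⊗ d ⊗ f(d) ⊕ b ⊗ c ⊗ d ⊗ f(d) ⊕ b ⊗ c ⊗ d ⊗ f(d) ⊕ f(c ⊗ d ⊗ d) ⊕ f(f(b)) vs b ⊗ b ⊗ d ⊗ f(c) ⊕ b ⊗ b ⊗ d ⊗ f(d) ⊕ b ⊗ c ⊗ d ⊗ f(d) ⊕ b ⊗ c ⊗ d ⊗ f(d) ⊕ f(d ⊗ d ⊗ d) ⊕ f(f(b))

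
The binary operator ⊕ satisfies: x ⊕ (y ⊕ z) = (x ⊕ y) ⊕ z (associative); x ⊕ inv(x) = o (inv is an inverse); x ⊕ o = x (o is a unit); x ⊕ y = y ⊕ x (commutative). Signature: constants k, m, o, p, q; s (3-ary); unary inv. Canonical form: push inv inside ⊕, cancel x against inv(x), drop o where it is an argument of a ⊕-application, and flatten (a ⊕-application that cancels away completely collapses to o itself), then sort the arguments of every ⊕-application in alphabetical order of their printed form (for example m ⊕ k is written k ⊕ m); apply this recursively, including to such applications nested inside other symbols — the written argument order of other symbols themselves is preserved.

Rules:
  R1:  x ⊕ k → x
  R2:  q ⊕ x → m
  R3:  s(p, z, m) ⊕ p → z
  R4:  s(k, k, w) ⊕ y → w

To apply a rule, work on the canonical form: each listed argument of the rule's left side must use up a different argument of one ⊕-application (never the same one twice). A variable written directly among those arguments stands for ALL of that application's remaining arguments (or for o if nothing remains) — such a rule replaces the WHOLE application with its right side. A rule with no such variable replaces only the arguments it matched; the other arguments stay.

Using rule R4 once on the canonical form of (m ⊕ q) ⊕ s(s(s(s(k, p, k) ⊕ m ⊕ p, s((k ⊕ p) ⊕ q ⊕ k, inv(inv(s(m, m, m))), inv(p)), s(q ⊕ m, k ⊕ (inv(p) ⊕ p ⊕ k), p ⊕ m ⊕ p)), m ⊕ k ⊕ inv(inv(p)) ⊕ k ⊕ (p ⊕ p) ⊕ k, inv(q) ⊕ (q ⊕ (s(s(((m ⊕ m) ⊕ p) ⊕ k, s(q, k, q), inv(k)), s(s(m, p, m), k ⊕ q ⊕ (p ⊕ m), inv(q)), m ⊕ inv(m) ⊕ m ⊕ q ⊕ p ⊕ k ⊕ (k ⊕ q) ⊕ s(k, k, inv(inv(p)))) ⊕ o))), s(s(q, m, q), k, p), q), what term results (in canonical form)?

Canonical form:  m ⊕ q ⊕ s(s(s(m ⊕ p ⊕ s(k, p, k), s(k ⊕ k ⊕ p ⊕ q, s(m, m, m), inv(p)), s(m ⊕ q, k ⊕ k, m ⊕ p ⊕ p)), k ⊕ k ⊕ k ⊕ m ⊕ p ⊕ p ⊕ p, s(s(k ⊕ m ⊕ m ⊕ p, s(q, k, q), inv(k)), s(s(m, p, m), k ⊕ m ⊕ p ⊕ q, inv(q)), k ⊕ k ⊕ m ⊕ p ⊕ q ⊕ q ⊕ s(k, k, p))), s(s(q, m, q), k, p), q)
Apply R4:  consuming s(k, k, p);  w := p, y := k ⊕ k ⊕ m ⊕ p ⊕ q ⊕ q
The extension variable absorbs all remaining arguments, so the whole application is rewritten.
Giving:  m ⊕ q ⊕ s(s(s(m ⊕ p ⊕ s(k, p, k), s(k ⊕ k ⊕ p ⊕ q, s(m, m, m), inv(p)), s(m ⊕ q, k ⊕ k, m ⊕ p ⊕ p)), k ⊕ k ⊕ k ⊕ m ⊕ p ⊕ p ⊕ p, s(s(k ⊕ m ⊕ m ⊕ p, s(q, k, q), inv(k)), s(s(m, p, m), k ⊕ m ⊕ p ⊕ q, inv(q)), p)), s(s(q, m, q), k, p), q)

Answer: m ⊕ q ⊕ s(s(s(m ⊕ p ⊕ s(k, p, k), s(k ⊕ k ⊕ p ⊕ q, s(m, m, m), inv(p)), s(m ⊕ q, k ⊕ k, m ⊕ p ⊕ p)), k ⊕ k ⊕ k ⊕ m ⊕ p ⊕ p ⊕ p, s(s(k ⊕ m ⊕ m ⊕ p, s(q, k, q), inv(k)), s(s(m, p, m), k ⊕ m ⊕ p ⊕ q, inv(q)), p)), s(s(q, m, q), k, p), q)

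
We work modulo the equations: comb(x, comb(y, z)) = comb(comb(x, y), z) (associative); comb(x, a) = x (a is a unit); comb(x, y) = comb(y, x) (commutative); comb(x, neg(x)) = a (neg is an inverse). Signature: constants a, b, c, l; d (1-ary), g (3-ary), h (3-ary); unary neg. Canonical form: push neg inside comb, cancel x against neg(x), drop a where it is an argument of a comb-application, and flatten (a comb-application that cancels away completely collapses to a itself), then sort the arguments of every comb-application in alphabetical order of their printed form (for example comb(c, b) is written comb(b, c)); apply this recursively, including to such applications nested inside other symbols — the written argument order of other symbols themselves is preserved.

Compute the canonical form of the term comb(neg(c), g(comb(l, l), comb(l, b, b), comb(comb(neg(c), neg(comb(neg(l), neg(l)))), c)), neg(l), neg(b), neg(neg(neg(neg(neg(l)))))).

Answer: comb(g(comb(l, l), comb(b, b, l), comb(l, l)), neg(b), neg(c), neg(l), neg(l))

Derivation:
Push neg inside:  distribute neg over comb and collapse double neg
Combine occurrences:  comb(neg(c), g(comb(l, l), comb(b, b, l), comb(l, l)), neg(l), neg(l), neg(b))
Order the arguments:  comb(g(comb(l, l), comb(b, b, l), comb(l, l)), neg(b), neg(c), neg(l), neg(l))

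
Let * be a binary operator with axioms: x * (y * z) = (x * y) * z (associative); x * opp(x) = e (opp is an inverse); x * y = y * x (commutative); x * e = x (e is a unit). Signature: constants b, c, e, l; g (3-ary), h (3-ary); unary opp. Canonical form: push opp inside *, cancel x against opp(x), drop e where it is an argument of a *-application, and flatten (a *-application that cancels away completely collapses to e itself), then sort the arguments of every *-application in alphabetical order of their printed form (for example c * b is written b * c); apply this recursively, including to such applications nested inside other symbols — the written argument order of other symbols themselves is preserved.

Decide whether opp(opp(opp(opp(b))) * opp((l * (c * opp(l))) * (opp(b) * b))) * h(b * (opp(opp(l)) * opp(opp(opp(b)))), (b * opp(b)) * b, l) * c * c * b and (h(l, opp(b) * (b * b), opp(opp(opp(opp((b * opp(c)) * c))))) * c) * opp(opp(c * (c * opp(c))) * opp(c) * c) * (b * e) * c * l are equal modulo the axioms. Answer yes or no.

Left:  opp(opp(opp(opp(b))) * opp((l * (c * opp(l))) * (opp(b) * b))) * h(b * (opp(opp(l)) * opp(opp(opp(b)))), (b * opp(b)) * b, l) * c * c * b
  Push opp inside:  distribute opp over * and collapse double opp
  Inverses cancel:  l cancels
  Collect:  b * b * c * c * c * h(l, b, l)
Right:  (h(l, opp(b) * (b * b), opp(opp(opp(opp((b * opp(c)) * c))))) * c) * opp(opp(c * (c * opp(c))) * opp(c) * c) * (b * e) * c * l
  Push opp inside:  distribute opp over * and collapse double opp
  Combine occurrences:  h(l, b, b) * c * c * c * b * l
  Sort:  b * c * c * c * h(l, b, b) * l

Answer: no — b * b * c * c * c * h(l, b, l) vs b * c * c * c * h(l, b, b) * l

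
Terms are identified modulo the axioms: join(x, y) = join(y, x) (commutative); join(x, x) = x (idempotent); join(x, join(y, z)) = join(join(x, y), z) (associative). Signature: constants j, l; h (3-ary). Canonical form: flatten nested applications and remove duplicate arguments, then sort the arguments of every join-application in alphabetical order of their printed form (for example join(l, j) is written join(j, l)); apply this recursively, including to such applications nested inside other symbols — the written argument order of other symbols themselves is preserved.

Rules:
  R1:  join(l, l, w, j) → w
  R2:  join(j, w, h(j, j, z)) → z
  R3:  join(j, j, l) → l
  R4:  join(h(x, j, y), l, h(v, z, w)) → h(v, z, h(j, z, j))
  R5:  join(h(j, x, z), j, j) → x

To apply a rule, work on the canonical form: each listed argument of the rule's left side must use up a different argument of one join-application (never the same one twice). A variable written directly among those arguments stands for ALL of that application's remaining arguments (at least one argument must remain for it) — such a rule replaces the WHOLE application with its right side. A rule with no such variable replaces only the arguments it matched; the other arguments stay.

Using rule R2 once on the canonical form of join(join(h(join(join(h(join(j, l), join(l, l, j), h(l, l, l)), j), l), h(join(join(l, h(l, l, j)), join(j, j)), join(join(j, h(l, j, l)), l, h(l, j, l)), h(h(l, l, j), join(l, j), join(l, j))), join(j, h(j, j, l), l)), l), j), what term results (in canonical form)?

Answer: join(h(join(h(join(j, l), join(j, l), h(l, l, l)), j, l), h(join(h(l, l, j), j, l), join(h(l, j, l), j, l), h(h(l, l, j), join(j, l), join(j, l))), l), j, l)

Derivation:
Canonical form:  join(h(join(h(join(j, l), join(j, l), h(l, l, l)), j, l), h(join(h(l, l, j), j, l), join(h(l, j, l), j, l), h(h(l, l, j), join(j, l), join(j, l))), join(h(j, j, l), j, l)), j, l)
Match R2:  consume h(j, j, l), j;  w := l, z := l
The variable takes the whole remainder — replace the entire application.
Giving:  join(h(join(h(join(j, l), join(j, l), h(l, l, l)), j, l), h(join(h(l, l, j), j, l), join(h(l, j, l), j, l), h(h(l, l, j), join(j, l), join(j, l))), l), j, l)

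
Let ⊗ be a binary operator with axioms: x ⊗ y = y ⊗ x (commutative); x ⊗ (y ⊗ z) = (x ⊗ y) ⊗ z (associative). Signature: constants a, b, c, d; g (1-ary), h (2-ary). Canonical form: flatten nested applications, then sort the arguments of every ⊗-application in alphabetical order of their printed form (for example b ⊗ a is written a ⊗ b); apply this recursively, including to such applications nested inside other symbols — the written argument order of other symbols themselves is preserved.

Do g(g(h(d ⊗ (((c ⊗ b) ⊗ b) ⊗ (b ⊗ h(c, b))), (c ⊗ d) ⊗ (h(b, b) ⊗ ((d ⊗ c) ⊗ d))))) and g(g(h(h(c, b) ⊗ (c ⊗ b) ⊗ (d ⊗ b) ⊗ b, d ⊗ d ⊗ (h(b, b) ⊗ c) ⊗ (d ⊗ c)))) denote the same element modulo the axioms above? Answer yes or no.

Left:  g(g(h(d ⊗ (((c ⊗ b) ⊗ b) ⊗ (b ⊗ h(c, b))), (c ⊗ d) ⊗ (h(b, b) ⊗ ((d ⊗ c) ⊗ d)))))
  Descend into:  (c ⊗ d) ⊗ (h(b, b) ⊗ ((d ⊗ c) ⊗ d))
  Merge nested applications:  c ⊗ d ⊗ h(b, b) ⊗ d ⊗ c ⊗ d
  Sort arguments:  c ⊗ c ⊗ d ⊗ d ⊗ d ⊗ h(b, b)
  Put back:  g(g(h(b ⊗ b ⊗ b ⊗ c ⊗ d ⊗ h(c, b), c ⊗ c ⊗ d ⊗ d ⊗ d ⊗ h(b, b))))
Right:  g(g(h(h(c, b) ⊗ (c ⊗ b) ⊗ (d ⊗ b) ⊗ b, d ⊗ d ⊗ (h(b, b) ⊗ c) ⊗ (d ⊗ c))))
  Descend into:  d ⊗ d ⊗ (h(b, b) ⊗ c) ⊗ (d ⊗ c)
  Merge nested applications:  d ⊗ d ⊗ h(b, b) ⊗ c ⊗ d ⊗ c
  Order the arguments:  c ⊗ c ⊗ d ⊗ d ⊗ d ⊗ h(b, b)
  Reassemble:  g(g(h(b ⊗ b ⊗ b ⊗ c ⊗ d ⊗ h(c, b), c ⊗ c ⊗ d ⊗ d ⊗ d ⊗ h(b, b))))

Answer: yes — both canonical forms are g(g(h(b ⊗ b ⊗ b ⊗ c ⊗ d ⊗ h(c, b), c ⊗ c ⊗ d ⊗ d ⊗ d ⊗ h(b, b))))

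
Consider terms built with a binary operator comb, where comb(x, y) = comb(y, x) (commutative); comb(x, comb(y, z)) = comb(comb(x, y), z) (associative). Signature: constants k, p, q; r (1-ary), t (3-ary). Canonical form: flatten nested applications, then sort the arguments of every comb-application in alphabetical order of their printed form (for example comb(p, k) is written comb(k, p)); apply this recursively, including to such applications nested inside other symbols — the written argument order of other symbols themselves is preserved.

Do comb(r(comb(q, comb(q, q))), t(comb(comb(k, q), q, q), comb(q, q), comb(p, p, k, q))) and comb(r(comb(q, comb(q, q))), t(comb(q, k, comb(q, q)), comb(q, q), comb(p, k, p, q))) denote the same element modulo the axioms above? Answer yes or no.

Left:  comb(r(comb(q, comb(q, q))), t(comb(comb(k, q), q, q), comb(q, q), comb(p, p, k, q)))
  Inside:  r(comb(q, comb(q, q)))  →  r(comb(q, q, q))
  Canonicalize subterm:  t(comb(comb(k, q), q, q), comb(q, q), comb(p, p, k, q))  →  t(comb(k, q, q, q), comb(q, q), comb(k, p, p, q))
  Sort:  comb(r(comb(q, q, q)), t(comb(k, q, q, q), comb(q, q), comb(k, p, p, q)))
Right:  comb(r(comb(q, comb(q, q))), t(comb(q, k, comb(q, q)), comb(q, q), comb(p, k, p, q)))
  Inside:  r(comb(q, comb(q, q)))  →  r(comb(q, q, q))
  Simplify inside:  t(comb(q, k, comb(q, q)), comb(q, q), comb(p, k, p, q))  →  t(comb(k, q, q, q), comb(q, q), comb(k, p, p, q))
  Order the arguments:  comb(r(comb(q, q, q)), t(comb(k, q, q, q), comb(q, q), comb(k, p, p, q)))

Answer: yes — both canonical forms are comb(r(comb(q, q, q)), t(comb(k, q, q, q), comb(q, q), comb(k, p, p, q)))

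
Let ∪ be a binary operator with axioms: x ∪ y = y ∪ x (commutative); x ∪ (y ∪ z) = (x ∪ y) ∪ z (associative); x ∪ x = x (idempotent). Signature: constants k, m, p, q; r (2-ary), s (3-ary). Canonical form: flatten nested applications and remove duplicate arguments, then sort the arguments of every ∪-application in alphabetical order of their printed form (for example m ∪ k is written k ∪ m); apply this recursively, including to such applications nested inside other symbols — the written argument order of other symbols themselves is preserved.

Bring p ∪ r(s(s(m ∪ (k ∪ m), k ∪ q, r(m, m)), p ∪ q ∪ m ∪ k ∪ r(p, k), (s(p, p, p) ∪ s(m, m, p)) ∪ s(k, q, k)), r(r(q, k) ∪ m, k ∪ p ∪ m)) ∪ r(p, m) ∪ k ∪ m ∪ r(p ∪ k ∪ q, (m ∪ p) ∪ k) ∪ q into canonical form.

Simplify inside:  r(s(s(m ∪ (k ∪ m), k ∪ q, r(m, m)), p ∪ q ∪ m ∪ k ∪ r(p, k), (s(p, p, p) ∪ s(m, m, p)) ∪ s(k, q, k)), r(r(q, k) ∪ m, k ∪ p ∪ m))  →  r(s(s(k ∪ m, k ∪ q, r(m, m)), k ∪ m ∪ p ∪ q ∪ r(p, k), s(k, q, k) ∪ s(m, m, p) ∪ s(p, p, p)), r(m ∪ r(q, k), k ∪ m ∪ p))
Canonicalize subterm:  r(p ∪ k ∪ q, (m ∪ p) ∪ k)  →  r(k ∪ p ∪ q, k ∪ m ∪ p)
Sort:  k ∪ m ∪ p ∪ q ∪ r(k ∪ p ∪ q, k ∪ m ∪ p) ∪ r(p, m) ∪ r(s(s(k ∪ m, k ∪ q, r(m, m)), k ∪ m ∪ p ∪ q ∪ r(p, k), s(k, q, k) ∪ s(m, m, p) ∪ s(p, p, p)), r(m ∪ r(q, k), k ∪ m ∪ p))

Answer: k ∪ m ∪ p ∪ q ∪ r(k ∪ p ∪ q, k ∪ m ∪ p) ∪ r(p, m) ∪ r(s(s(k ∪ m, k ∪ q, r(m, m)), k ∪ m ∪ p ∪ q ∪ r(p, k), s(k, q, k) ∪ s(m, m, p) ∪ s(p, p, p)), r(m ∪ r(q, k), k ∪ m ∪ p))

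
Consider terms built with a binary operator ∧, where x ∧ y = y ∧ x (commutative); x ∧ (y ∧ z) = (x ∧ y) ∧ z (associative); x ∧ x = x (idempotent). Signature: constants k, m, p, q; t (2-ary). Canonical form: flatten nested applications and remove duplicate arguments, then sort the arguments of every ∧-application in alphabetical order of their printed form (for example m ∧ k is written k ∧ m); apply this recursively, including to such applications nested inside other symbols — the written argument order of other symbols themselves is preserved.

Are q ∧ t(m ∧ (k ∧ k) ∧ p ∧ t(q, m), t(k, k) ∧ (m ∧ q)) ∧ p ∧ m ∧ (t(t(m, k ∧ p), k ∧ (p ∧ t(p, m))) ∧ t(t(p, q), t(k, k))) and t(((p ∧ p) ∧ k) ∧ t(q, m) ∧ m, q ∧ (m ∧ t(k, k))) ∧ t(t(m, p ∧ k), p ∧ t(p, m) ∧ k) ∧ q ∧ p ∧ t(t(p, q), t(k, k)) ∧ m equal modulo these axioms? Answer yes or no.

Left:  q ∧ t(m ∧ (k ∧ k) ∧ p ∧ t(q, m), t(k, k) ∧ (m ∧ q)) ∧ p ∧ m ∧ (t(t(m, k ∧ p), k ∧ (p ∧ t(p, m))) ∧ t(t(p, q), t(k, k)))
  Flatten:  q ∧ t(m ∧ (k ∧ k) ∧ p ∧ t(q, m), t(k, k) ∧ (m ∧ q)) ∧ p ∧ m ∧ t(t(m, k ∧ p), k ∧ (p ∧ t(p, m))) ∧ t(t(p, q), t(k, k))
  Canonicalize subterm:  t(m ∧ (k ∧ k) ∧ p ∧ t(q, m), t(k, k) ∧ (m ∧ q))  →  t(k ∧ m ∧ p ∧ t(q, m), m ∧ q ∧ t(k, k))
  Canonicalize subterm:  t(t(m, k ∧ p), k ∧ (p ∧ t(p, m)))  →  t(t(m, k ∧ p), k ∧ p ∧ t(p, m))
  Order the arguments:  m ∧ p ∧ q ∧ t(k ∧ m ∧ p ∧ t(q, m), m ∧ q ∧ t(k, k)) ∧ t(t(m, k ∧ p), k ∧ p ∧ t(p, m)) ∧ t(t(p, q), t(k, k))
Right:  t(((p ∧ p) ∧ k) ∧ t(q, m) ∧ m, q ∧ (m ∧ t(k, k))) ∧ t(t(m, p ∧ k), p ∧ t(p, m) ∧ k) ∧ q ∧ p ∧ t(t(p, q), t(k, k)) ∧ m
  Simplify inside:  t(((p ∧ p) ∧ k) ∧ t(q, m) ∧ m, q ∧ (m ∧ t(k, k)))  →  t(k ∧ m ∧ p ∧ t(q, m), m ∧ q ∧ t(k, k))
  Simplify inside:  t(t(m, p ∧ k), p ∧ t(p, m) ∧ k)  →  t(t(m, k ∧ p), k ∧ p ∧ t(p, m))
  Order the arguments:  m ∧ p ∧ q ∧ t(k ∧ m ∧ p ∧ t(q, m), m ∧ q ∧ t(k, k)) ∧ t(t(m, k ∧ p), k ∧ p ∧ t(p, m)) ∧ t(t(p, q), t(k, k))

Answer: yes — both canonical forms are m ∧ p ∧ q ∧ t(k ∧ m ∧ p ∧ t(q, m), m ∧ q ∧ t(k, k)) ∧ t(t(m, k ∧ p), k ∧ p ∧ t(p, m)) ∧ t(t(p, q), t(k, k))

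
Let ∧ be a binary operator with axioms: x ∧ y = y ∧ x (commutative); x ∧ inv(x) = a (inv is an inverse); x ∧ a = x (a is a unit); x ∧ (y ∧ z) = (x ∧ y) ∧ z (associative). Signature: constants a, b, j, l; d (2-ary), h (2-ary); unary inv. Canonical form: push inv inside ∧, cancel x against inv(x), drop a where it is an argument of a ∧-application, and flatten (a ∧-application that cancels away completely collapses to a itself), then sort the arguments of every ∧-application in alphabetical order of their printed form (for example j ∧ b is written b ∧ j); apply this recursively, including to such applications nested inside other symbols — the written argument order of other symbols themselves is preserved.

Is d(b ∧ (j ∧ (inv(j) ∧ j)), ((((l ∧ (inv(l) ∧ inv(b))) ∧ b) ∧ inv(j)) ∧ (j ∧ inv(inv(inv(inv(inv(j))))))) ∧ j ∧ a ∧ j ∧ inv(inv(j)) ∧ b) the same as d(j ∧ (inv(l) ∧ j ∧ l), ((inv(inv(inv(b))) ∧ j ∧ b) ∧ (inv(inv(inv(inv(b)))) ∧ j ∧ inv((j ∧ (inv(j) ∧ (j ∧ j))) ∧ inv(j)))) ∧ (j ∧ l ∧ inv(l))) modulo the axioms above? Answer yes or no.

Answer: no — d(b ∧ j, b ∧ j ∧ j) vs d(j ∧ j, b ∧ j ∧ j)

Derivation:
Left:  d(b ∧ (j ∧ (inv(j) ∧ j)), ((((l ∧ (inv(l) ∧ inv(b))) ∧ b) ∧ inv(j)) ∧ (j ∧ inv(inv(inv(inv(inv(j))))))) ∧ j ∧ a ∧ j ∧ inv(inv(j)) ∧ b)
  Work inside:  ((((l ∧ (inv(l) ∧ inv(b))) ∧ b) ∧ inv(j)) ∧ (j ∧ inv(inv(inv(inv(inv(j))))))) ∧ j ∧ a ∧ j ∧ inv(inv(j)) ∧ b
  Push inv inside:  distribute inv over ∧ and collapse double inv
  Inverses cancel:  l cancels
  Collect:  b ∧ j ∧ j
  Reassemble:  d(b ∧ j, b ∧ j ∧ j)
Right:  d(j ∧ (inv(l) ∧ j ∧ l), ((inv(inv(inv(b))) ∧ j ∧ b) ∧ (inv(inv(inv(inv(b)))) ∧ j ∧ inv((j ∧ (inv(j) ∧ (j ∧ j))) ∧ inv(j)))) ∧ (j ∧ l ∧ inv(l)))
  Work inside:  ((inv(inv(inv(b))) ∧ j ∧ b) ∧ (inv(inv(inv(inv(b)))) ∧ j ∧ inv((j ∧ (inv(j) ∧ (j ∧ j))) ∧ inv(j)))) ∧ (j ∧ l ∧ inv(l))
  Push inv inside:  distribute inv over ∧ and collapse double inv
  Cancel inverse pairs:  l cancels
  Collect terms:  b ∧ j ∧ j
  Reassemble:  d(j ∧ j, b ∧ j ∧ j)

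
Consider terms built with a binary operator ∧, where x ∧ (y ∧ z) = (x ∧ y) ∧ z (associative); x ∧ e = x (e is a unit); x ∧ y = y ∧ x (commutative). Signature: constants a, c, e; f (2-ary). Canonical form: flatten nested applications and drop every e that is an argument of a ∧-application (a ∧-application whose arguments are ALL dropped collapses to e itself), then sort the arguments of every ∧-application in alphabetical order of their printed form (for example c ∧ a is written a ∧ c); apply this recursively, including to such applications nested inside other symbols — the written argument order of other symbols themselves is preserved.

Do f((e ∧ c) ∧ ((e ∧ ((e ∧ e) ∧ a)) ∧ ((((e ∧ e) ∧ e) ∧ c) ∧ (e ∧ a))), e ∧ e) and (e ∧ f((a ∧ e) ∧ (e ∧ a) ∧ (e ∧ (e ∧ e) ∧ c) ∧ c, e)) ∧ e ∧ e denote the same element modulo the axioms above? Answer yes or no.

Answer: yes — both canonical forms are f(a ∧ a ∧ c ∧ c, e)

Derivation:
Left:  f((e ∧ c) ∧ ((e ∧ ((e ∧ e) ∧ a)) ∧ ((((e ∧ e) ∧ e) ∧ c) ∧ (e ∧ a))), e ∧ e)
  Focus inside:  (e ∧ c) ∧ ((e ∧ ((e ∧ e) ∧ a)) ∧ ((((e ∧ e) ∧ e) ∧ c) ∧ (e ∧ a)))
  Un-nest:  e ∧ c ∧ e ∧ e ∧ e ∧ a ∧ e ∧ e ∧ e ∧ c ∧ e ∧ a
  Unit:  drop e (×8)
  Sort arguments:  a ∧ a ∧ c ∧ c
  Rebuild:  f(a ∧ a ∧ c ∧ c, e)
Right:  (e ∧ f((a ∧ e) ∧ (e ∧ a) ∧ (e ∧ (e ∧ e) ∧ c) ∧ c, e)) ∧ e ∧ e
  Un-nest:  e ∧ f((a ∧ e) ∧ (e ∧ a) ∧ (e ∧ (e ∧ e) ∧ c) ∧ c, e) ∧ e ∧ e
  Inside:  f((a ∧ e) ∧ (e ∧ a) ∧ (e ∧ (e ∧ e) ∧ c) ∧ c, e)  →  f(a ∧ a ∧ c ∧ c, e)
  Units out:  drop e (×3)
  Sort:  f(a ∧ a ∧ c ∧ c, e)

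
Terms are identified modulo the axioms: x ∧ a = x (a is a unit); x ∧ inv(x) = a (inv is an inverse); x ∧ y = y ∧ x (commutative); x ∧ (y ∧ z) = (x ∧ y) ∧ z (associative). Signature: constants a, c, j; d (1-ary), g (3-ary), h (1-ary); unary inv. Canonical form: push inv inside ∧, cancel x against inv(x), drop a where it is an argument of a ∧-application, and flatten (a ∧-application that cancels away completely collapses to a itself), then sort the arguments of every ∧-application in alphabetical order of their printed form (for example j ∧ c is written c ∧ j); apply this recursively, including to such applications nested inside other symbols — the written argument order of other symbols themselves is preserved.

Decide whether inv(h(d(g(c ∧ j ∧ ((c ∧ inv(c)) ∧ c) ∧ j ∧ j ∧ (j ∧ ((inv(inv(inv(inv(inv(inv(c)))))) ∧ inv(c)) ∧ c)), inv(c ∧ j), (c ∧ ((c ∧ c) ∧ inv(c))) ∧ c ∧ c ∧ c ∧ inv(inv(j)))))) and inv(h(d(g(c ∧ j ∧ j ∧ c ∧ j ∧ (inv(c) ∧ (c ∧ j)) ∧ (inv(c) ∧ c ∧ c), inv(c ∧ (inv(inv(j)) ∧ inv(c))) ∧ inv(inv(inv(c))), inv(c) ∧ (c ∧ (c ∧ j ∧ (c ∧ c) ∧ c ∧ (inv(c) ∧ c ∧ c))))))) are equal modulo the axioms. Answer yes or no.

Left:  inv(h(d(g(c ∧ j ∧ ((c ∧ inv(c)) ∧ c) ∧ j ∧ j ∧ (j ∧ ((inv(inv(inv(inv(inv(inv(c)))))) ∧ inv(c)) ∧ c)), inv(c ∧ j), (c ∧ ((c ∧ c) ∧ inv(c))) ∧ c ∧ c ∧ c ∧ inv(inv(j))))))
  Push inv inside:  distribute inv over ∧ and collapse double inv
  Collect terms:  inv(h(d(g(c ∧ c ∧ c ∧ j ∧ j ∧ j ∧ j, inv(c) ∧ inv(j), c ∧ c ∧ c ∧ c ∧ c ∧ j))))
Right:  inv(h(d(g(c ∧ j ∧ j ∧ c ∧ j ∧ (inv(c) ∧ (c ∧ j)) ∧ (inv(c) ∧ c ∧ c), inv(c ∧ (inv(inv(j)) ∧ inv(c))) ∧ inv(inv(inv(c))), inv(c) ∧ (c ∧ (c ∧ j ∧ (c ∧ c) ∧ c ∧ (inv(c) ∧ c ∧ c)))))))
  Push inv inside:  distribute inv over ∧ and collapse double inv
  Collect terms:  inv(h(d(g(c ∧ c ∧ c ∧ j ∧ j ∧ j ∧ j, inv(c) ∧ inv(j), c ∧ c ∧ c ∧ c ∧ c ∧ j))))

Answer: yes — both canonical forms are inv(h(d(g(c ∧ c ∧ c ∧ j ∧ j ∧ j ∧ j, inv(c) ∧ inv(j), c ∧ c ∧ c ∧ c ∧ c ∧ j))))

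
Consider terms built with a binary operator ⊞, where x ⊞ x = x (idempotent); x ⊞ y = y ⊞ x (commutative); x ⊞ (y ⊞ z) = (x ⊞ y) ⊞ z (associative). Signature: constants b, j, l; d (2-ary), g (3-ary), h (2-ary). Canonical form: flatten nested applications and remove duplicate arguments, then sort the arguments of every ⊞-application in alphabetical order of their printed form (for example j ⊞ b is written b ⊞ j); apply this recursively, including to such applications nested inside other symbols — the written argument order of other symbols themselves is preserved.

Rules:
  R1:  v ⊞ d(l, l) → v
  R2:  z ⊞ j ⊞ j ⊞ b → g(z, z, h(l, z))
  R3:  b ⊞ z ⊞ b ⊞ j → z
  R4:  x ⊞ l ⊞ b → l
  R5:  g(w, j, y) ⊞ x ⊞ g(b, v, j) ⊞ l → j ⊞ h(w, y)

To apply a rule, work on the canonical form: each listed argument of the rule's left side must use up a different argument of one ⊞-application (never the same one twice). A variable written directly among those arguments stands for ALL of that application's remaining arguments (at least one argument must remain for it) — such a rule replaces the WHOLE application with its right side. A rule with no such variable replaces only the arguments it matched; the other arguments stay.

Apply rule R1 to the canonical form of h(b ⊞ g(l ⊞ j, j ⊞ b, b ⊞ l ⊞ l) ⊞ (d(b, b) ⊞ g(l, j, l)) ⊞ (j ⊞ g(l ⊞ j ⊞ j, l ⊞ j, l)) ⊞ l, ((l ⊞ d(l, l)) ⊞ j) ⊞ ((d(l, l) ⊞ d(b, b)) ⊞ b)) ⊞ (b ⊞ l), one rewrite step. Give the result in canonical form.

Answer: b ⊞ h(b ⊞ d(b, b) ⊞ g(j ⊞ l, b ⊞ j, b ⊞ l) ⊞ g(j ⊞ l, j ⊞ l, l) ⊞ g(l, j, l) ⊞ j ⊞ l, b ⊞ d(b, b) ⊞ j ⊞ l) ⊞ l

Derivation:
Canonical form:  b ⊞ h(b ⊞ d(b, b) ⊞ g(j ⊞ l, b ⊞ j, b ⊞ l) ⊞ g(j ⊞ l, j ⊞ l, l) ⊞ g(l, j, l) ⊞ j ⊞ l, b ⊞ d(b, b) ⊞ d(l, l) ⊞ j ⊞ l) ⊞ l
R1 matches:  uses d(l, l);  v := b ⊞ d(b, b) ⊞ j ⊞ l
Every leftover argument binds to the variable; the entire application is replaced.
Giving:  b ⊞ h(b ⊞ d(b, b) ⊞ g(j ⊞ l, b ⊞ j, b ⊞ l) ⊞ g(j ⊞ l, j ⊞ l, l) ⊞ g(l, j, l) ⊞ j ⊞ l, b ⊞ d(b, b) ⊞ j ⊞ l) ⊞ l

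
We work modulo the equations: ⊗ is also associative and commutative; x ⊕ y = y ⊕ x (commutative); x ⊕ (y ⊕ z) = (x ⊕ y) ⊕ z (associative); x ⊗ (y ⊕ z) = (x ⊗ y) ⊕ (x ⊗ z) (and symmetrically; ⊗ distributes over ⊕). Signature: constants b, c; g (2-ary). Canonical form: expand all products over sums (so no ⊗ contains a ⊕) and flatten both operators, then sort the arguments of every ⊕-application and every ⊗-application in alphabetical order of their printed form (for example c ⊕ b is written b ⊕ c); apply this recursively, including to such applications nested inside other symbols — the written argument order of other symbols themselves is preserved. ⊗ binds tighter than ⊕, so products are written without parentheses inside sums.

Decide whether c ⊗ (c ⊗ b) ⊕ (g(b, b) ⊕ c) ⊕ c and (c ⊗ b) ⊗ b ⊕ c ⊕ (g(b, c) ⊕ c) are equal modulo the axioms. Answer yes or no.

Left:  c ⊗ (c ⊗ b) ⊕ (g(b, b) ⊕ c) ⊕ c
  Merge nested applications:  b ⊗ c ⊗ c ⊕ g(b, b) ⊕ c ⊕ c
  Sort arguments:  b ⊗ c ⊗ c ⊕ c ⊕ c ⊕ g(b, b)
Right:  (c ⊗ b) ⊗ b ⊕ c ⊕ (g(b, c) ⊕ c)
  Flatten:  b ⊗ b ⊗ c ⊕ c ⊕ g(b, c) ⊕ c
  Sort arguments:  b ⊗ b ⊗ c ⊕ c ⊕ c ⊕ g(b, c)

Answer: no — b ⊗ c ⊗ c ⊕ c ⊕ c ⊕ g(b, b) vs b ⊗ b ⊗ c ⊕ c ⊕ c ⊕ g(b, c)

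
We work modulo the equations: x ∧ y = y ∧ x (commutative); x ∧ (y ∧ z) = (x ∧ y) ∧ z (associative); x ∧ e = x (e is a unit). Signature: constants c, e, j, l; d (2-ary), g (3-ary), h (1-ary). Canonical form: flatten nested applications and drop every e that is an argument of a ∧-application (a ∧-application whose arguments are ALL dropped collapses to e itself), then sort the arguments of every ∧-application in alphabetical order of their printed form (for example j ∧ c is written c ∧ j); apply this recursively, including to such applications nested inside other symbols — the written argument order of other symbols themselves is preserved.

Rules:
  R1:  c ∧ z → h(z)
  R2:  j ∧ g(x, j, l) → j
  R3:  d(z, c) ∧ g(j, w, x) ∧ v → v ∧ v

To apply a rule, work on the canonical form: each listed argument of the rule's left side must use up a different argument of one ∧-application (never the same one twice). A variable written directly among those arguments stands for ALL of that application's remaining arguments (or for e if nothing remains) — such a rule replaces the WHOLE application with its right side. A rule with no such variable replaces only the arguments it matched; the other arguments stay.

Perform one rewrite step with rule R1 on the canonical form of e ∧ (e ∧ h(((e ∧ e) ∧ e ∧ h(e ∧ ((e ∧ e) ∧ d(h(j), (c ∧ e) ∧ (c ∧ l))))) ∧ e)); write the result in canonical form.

Answer: h(h(d(h(j), h(c ∧ l))))

Derivation:
Canonical form:  h(h(d(h(j), c ∧ c ∧ l)))
Apply R1:  consuming c;  z := c ∧ l
The variable takes the whole remainder — replace the entire application.
Result:  h(h(d(h(j), h(c ∧ l))))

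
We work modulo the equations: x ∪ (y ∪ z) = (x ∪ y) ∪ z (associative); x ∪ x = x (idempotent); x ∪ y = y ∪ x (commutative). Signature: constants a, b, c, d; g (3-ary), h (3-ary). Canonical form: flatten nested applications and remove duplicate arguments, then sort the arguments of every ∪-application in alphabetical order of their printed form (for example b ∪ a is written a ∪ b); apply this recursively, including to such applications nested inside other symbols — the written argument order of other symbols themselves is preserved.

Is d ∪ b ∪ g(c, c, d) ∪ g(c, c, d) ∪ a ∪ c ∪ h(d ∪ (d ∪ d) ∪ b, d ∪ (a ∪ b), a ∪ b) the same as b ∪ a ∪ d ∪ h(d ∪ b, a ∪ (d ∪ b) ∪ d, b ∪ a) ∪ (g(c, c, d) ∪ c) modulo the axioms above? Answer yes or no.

Answer: yes — both canonical forms are a ∪ b ∪ c ∪ d ∪ g(c, c, d) ∪ h(b ∪ d, a ∪ b ∪ d, a ∪ b)

Derivation:
Left:  d ∪ b ∪ g(c, c, d) ∪ g(c, c, d) ∪ a ∪ c ∪ h(d ∪ (d ∪ d) ∪ b, d ∪ (a ∪ b), a ∪ b)
  Inside:  h(d ∪ (d ∪ d) ∪ b, d ∪ (a ∪ b), a ∪ b)  →  h(b ∪ d, a ∪ b ∪ d, a ∪ b)
  Deduplicate:  drop duplicate g(c, c, d)
  Sort arguments:  a ∪ b ∪ c ∪ d ∪ g(c, c, d) ∪ h(b ∪ d, a ∪ b ∪ d, a ∪ b)
Right:  b ∪ a ∪ d ∪ h(d ∪ b, a ∪ (d ∪ b) ∪ d, b ∪ a) ∪ (g(c, c, d) ∪ c)
  Un-nest:  b ∪ a ∪ d ∪ h(d ∪ b, a ∪ (d ∪ b) ∪ d, b ∪ a) ∪ g(c, c, d) ∪ c
  Inside:  h(d ∪ b, a ∪ (d ∪ b) ∪ d, b ∪ a)  →  h(b ∪ d, a ∪ b ∪ d, a ∪ b)
  Sort:  a ∪ b ∪ c ∪ d ∪ g(c, c, d) ∪ h(b ∪ d, a ∪ b ∪ d, a ∪ b)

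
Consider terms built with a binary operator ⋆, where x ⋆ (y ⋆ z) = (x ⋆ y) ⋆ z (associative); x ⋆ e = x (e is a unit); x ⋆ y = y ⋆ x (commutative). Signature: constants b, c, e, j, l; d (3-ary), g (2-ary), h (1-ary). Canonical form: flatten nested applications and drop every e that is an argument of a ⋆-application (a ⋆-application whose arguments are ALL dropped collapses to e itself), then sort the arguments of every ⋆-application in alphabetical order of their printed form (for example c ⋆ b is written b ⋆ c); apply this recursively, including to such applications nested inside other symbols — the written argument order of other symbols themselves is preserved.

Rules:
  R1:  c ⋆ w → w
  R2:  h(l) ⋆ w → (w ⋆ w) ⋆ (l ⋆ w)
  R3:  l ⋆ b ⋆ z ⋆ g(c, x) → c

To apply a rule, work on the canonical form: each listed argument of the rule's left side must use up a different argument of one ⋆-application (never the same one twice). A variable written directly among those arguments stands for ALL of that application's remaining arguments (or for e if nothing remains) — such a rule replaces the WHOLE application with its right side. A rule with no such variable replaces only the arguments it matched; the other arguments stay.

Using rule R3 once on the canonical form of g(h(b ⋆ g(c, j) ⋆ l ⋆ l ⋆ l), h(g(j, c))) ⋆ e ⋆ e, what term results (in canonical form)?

Canonical form:  g(h(b ⋆ g(c, j) ⋆ l ⋆ l ⋆ l), h(g(j, c)))
Match R3:  consume b, g(c, j), l;  x := j, z := l ⋆ l
Every leftover argument binds to the variable; the entire application is replaced.
Giving:  g(h(c), h(g(j, c)))

Answer: g(h(c), h(g(j, c)))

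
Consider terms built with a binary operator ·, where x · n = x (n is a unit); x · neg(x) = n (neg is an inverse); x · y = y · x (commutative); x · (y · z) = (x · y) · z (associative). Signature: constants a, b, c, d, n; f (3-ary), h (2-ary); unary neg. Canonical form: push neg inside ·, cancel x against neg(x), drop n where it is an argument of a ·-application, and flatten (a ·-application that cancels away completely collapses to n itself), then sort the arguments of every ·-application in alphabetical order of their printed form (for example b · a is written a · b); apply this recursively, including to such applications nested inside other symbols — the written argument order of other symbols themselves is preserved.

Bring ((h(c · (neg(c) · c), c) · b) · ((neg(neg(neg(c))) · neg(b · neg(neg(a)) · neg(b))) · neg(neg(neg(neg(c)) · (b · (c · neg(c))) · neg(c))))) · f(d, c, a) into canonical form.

Push neg inside:  distribute neg over · and collapse double neg
Collect:  h(c, c) · b · b · neg(c) · neg(a) · f(d, c, a)
Sort:  b · b · f(d, c, a) · h(c, c) · neg(a) · neg(c)

Answer: b · b · f(d, c, a) · h(c, c) · neg(a) · neg(c)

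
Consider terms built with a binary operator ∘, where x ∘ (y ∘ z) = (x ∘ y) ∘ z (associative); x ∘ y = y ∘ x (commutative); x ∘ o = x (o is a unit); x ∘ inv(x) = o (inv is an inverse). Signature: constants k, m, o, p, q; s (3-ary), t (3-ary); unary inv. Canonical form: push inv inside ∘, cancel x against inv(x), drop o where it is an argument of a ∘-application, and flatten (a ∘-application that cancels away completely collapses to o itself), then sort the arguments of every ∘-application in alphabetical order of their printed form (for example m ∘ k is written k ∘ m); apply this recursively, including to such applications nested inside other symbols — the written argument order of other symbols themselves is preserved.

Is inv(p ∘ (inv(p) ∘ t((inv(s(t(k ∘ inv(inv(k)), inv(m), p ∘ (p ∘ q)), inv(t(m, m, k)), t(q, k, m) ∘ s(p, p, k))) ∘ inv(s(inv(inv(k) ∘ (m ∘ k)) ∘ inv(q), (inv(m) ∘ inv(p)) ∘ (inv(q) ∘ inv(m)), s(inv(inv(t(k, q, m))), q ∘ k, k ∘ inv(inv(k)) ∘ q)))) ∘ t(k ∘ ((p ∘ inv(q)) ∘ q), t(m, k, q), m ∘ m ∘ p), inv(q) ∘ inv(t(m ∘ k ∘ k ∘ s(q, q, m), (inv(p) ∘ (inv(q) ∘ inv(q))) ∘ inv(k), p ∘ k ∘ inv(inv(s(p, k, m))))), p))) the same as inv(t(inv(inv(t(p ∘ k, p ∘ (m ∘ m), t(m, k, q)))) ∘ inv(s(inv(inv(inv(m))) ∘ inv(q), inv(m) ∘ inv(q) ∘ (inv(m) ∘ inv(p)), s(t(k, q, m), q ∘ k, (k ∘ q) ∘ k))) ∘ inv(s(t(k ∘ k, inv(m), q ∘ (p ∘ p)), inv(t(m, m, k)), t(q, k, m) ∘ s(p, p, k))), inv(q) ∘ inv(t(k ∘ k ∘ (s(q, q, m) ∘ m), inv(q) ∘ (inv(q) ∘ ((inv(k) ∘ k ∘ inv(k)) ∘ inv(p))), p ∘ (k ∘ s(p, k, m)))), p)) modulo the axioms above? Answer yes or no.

Answer: no — inv(t(inv(s(inv(m) ∘ inv(q), inv(m) ∘ inv(m) ∘ inv(p) ∘ inv(q), s(t(k, q, m), k ∘ q, k ∘ k ∘ q))) ∘ inv(s(t(k ∘ k, inv(m), p ∘ p ∘ q), inv(t(m, m, k)), s(p, p, k) ∘ t(q, k, m))) ∘ t(k ∘ p, t(m, k, q), m ∘ m ∘ p), inv(q) ∘ inv(t(k ∘ k ∘ m ∘ s(q, q, m), inv(k) ∘ inv(p) ∘ inv(q) ∘ inv(q), k ∘ p ∘ s(p, k, m))), p)) vs inv(t(inv(s(inv(m) ∘ inv(q), inv(m) ∘ inv(m) ∘ inv(p) ∘ inv(q), s(t(k, q, m), k ∘ q, k ∘ k ∘ q))) ∘ inv(s(t(k ∘ k, inv(m), p ∘ p ∘ q), inv(t(m, m, k)), s(p, p, k) ∘ t(q, k, m))) ∘ t(k ∘ p, m ∘ m ∘ p, t(m, k, q)), inv(q) ∘ inv(t(k ∘ k ∘ m ∘ s(q, q, m), inv(k) ∘ inv(p) ∘ inv(q) ∘ inv(q), k ∘ p ∘ s(p, k, m))), p))

Derivation:
Left:  inv(p ∘ (inv(p) ∘ t((inv(s(t(k ∘ inv(inv(k)), inv(m), p ∘ (p ∘ q)), inv(t(m, m, k)), t(q, k, m) ∘ s(p, p, k))) ∘ inv(s(inv(inv(k) ∘ (m ∘ k)) ∘ inv(q), (inv(m) ∘ inv(p)) ∘ (inv(q) ∘ inv(m)), s(inv(inv(t(k, q, m))), q ∘ k, k ∘ inv(inv(k)) ∘ q)))) ∘ t(k ∘ ((p ∘ inv(q)) ∘ q), t(m, k, q), m ∘ m ∘ p), inv(q) ∘ inv(t(m ∘ k ∘ k ∘ s(q, q, m), (inv(p) ∘ (inv(q) ∘ inv(q))) ∘ inv(k), p ∘ k ∘ inv(inv(s(p, k, m))))), p)))
  Push inv inside:  distribute inv over ∘ and collapse double inv
  Inverses cancel:  p cancels
  Combine occurrences:  inv(t(inv(s(inv(m) ∘ inv(q), inv(m) ∘ inv(m) ∘ inv(p) ∘ inv(q), s(t(k, q, m), k ∘ q, k ∘ k ∘ q))) ∘ inv(s(t(k ∘ k, inv(m), p ∘ p ∘ q), inv(t(m, m, k)), s(p, p, k) ∘ t(q, k, m))) ∘ t(k ∘ p, t(m, k, q), m ∘ m ∘ p), inv(q) ∘ inv(t(k ∘ k ∘ m ∘ s(q, q, m), inv(k) ∘ inv(p) ∘ inv(q) ∘ inv(q), k ∘ p ∘ s(p, k, m))), p))
Right:  inv(t(inv(inv(t(p ∘ k, p ∘ (m ∘ m), t(m, k, q)))) ∘ inv(s(inv(inv(inv(m))) ∘ inv(q), inv(m) ∘ inv(q) ∘ (inv(m) ∘ inv(p)), s(t(k, q, m), q ∘ k, (k ∘ q) ∘ k))) ∘ inv(s(t(k ∘ k, inv(m), q ∘ (p ∘ p)), inv(t(m, m, k)), t(q, k, m) ∘ s(p, p, k))), inv(q) ∘ inv(t(k ∘ k ∘ (s(q, q, m) ∘ m), inv(q) ∘ (inv(q) ∘ ((inv(k) ∘ k ∘ inv(k)) ∘ inv(p))), p ∘ (k ∘ s(p, k, m)))), p))
  Push inv inside:  distribute inv over ∘ and collapse double inv
  Collect:  inv(t(inv(s(inv(m) ∘ inv(q), inv(m) ∘ inv(m) ∘ inv(p) ∘ inv(q), s(t(k, q, m), k ∘ q, k ∘ k ∘ q))) ∘ inv(s(t(k ∘ k, inv(m), p ∘ p ∘ q), inv(t(m, m, k)), s(p, p, k) ∘ t(q, k, m))) ∘ t(k ∘ p, m ∘ m ∘ p, t(m, k, q)), inv(q) ∘ inv(t(k ∘ k ∘ m ∘ s(q, q, m), inv(k) ∘ inv(p) ∘ inv(q) ∘ inv(q), k ∘ p ∘ s(p, k, m))), p))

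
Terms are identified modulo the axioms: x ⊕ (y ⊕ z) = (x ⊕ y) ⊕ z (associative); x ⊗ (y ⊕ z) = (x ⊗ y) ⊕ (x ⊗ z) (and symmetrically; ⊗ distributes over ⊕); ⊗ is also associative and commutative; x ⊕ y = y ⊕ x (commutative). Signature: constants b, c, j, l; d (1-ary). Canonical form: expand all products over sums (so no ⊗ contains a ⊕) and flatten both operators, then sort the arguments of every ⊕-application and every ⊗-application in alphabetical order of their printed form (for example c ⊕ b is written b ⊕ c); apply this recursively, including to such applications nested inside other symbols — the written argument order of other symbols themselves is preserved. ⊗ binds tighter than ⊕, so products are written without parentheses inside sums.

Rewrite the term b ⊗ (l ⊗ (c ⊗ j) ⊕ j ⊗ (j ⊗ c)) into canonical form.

Distribute:  b ⊗ c ⊗ j ⊗ l ⊕ b ⊗ c ⊗ j ⊗ j
Sort:  b ⊗ c ⊗ j ⊗ j ⊕ b ⊗ c ⊗ j ⊗ l

Answer: b ⊗ c ⊗ j ⊗ j ⊕ b ⊗ c ⊗ j ⊗ l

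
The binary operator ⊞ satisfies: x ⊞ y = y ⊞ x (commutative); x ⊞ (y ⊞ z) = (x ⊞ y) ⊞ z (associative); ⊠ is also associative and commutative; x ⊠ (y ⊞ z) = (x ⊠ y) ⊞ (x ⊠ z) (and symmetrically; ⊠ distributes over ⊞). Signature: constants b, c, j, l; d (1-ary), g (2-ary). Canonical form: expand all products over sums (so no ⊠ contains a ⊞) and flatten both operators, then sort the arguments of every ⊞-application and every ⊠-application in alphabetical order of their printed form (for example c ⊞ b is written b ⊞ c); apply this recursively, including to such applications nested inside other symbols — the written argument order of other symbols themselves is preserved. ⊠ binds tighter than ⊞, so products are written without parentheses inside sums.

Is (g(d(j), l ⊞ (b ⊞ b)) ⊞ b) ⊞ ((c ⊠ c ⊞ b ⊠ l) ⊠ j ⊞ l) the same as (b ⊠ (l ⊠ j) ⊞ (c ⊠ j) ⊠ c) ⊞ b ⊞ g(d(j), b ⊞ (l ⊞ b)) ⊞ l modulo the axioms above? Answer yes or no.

Answer: yes — both canonical forms are b ⊞ b ⊠ j ⊠ l ⊞ c ⊠ c ⊠ j ⊞ g(d(j), b ⊞ b ⊞ l) ⊞ l

Derivation:
Left:  (g(d(j), l ⊞ (b ⊞ b)) ⊞ b) ⊞ ((c ⊠ c ⊞ b ⊠ l) ⊠ j ⊞ l)
  Distribute:  g(d(j), b ⊞ b ⊞ l) ⊞ b ⊞ c ⊠ c ⊠ j ⊞ b ⊠ j ⊠ l ⊞ l
  Order the arguments:  b ⊞ b ⊠ j ⊠ l ⊞ c ⊠ c ⊠ j ⊞ g(d(j), b ⊞ b ⊞ l) ⊞ l
Right:  (b ⊠ (l ⊠ j) ⊞ (c ⊠ j) ⊠ c) ⊞ b ⊞ g(d(j), b ⊞ (l ⊞ b)) ⊞ l
  Un-nest:  b ⊠ j ⊠ l ⊞ c ⊠ c ⊠ j ⊞ b ⊞ g(d(j), b ⊞ b ⊞ l) ⊞ l
  Order the arguments:  b ⊞ b ⊠ j ⊠ l ⊞ c ⊠ c ⊠ j ⊞ g(d(j), b ⊞ b ⊞ l) ⊞ l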